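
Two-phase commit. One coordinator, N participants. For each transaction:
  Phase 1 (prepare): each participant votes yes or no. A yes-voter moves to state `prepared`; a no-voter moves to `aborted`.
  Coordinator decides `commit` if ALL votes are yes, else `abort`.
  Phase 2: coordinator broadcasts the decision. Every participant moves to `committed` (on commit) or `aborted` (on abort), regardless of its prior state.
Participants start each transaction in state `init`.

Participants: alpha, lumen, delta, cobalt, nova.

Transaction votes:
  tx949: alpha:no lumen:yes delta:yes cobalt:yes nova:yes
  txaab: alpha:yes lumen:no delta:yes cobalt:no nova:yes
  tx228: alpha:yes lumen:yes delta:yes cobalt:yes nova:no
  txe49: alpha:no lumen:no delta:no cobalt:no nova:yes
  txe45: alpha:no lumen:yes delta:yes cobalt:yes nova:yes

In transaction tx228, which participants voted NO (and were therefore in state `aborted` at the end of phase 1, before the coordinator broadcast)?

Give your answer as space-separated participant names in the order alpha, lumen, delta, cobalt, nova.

Answer: nova

Derivation:
Txn tx228 phase 1: alpha yes -> prepared; lumen yes -> prepared; delta yes -> prepared; cobalt yes -> prepared; nova no -> aborted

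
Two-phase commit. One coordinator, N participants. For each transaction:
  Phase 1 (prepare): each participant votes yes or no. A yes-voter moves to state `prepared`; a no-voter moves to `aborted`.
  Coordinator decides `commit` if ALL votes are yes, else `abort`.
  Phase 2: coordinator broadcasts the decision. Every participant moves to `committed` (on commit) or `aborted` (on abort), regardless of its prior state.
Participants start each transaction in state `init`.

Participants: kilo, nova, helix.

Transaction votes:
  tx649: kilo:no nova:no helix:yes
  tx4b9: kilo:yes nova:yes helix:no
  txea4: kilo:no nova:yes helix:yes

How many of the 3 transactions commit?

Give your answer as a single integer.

Answer: 0

Derivation:
tx649: no from kilo, nova -> abort (commits=0)
tx4b9: no from helix -> abort (commits=0)
txea4: no from kilo -> abort (commits=0)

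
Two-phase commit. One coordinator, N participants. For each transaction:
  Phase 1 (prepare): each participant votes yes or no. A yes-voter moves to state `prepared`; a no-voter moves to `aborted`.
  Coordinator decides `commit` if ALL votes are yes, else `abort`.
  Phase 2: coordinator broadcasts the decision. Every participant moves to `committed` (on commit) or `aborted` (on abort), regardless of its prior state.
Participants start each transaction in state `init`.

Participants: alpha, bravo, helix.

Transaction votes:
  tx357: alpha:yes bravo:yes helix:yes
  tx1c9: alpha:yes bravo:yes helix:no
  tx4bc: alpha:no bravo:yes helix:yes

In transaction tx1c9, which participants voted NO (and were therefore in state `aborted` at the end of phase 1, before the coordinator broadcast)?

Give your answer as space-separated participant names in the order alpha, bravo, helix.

Answer: helix

Derivation:
Txn tx1c9 phase 1: alpha yes -> prepared; bravo yes -> prepared; helix no -> aborted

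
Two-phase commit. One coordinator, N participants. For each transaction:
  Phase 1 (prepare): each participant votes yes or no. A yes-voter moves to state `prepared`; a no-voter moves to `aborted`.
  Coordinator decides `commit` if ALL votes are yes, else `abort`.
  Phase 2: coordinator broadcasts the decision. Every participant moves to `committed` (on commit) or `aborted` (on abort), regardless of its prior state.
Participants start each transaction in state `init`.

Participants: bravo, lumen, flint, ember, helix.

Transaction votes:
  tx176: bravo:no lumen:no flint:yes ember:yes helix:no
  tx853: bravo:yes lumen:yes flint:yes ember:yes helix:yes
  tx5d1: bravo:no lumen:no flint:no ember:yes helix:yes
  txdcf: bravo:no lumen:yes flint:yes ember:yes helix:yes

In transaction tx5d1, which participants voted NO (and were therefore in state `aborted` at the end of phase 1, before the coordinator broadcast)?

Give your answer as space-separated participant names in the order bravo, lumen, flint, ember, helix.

Txn tx5d1 phase 1: bravo no -> aborted; lumen no -> aborted; flint no -> aborted; ember yes -> prepared; helix yes -> prepared

Answer: bravo lumen flint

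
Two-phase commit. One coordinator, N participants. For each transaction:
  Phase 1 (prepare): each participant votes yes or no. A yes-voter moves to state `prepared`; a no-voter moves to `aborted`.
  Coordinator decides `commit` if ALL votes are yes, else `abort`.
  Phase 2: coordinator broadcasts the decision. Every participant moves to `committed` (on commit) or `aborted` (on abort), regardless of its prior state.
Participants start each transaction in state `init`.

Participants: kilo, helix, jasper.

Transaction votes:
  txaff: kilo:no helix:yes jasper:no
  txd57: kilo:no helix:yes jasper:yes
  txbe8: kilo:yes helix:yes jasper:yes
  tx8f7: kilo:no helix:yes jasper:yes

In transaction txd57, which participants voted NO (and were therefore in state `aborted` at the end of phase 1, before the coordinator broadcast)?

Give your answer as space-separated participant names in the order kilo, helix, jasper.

Answer: kilo

Derivation:
Txn txd57 phase 1: kilo no -> aborted; helix yes -> prepared; jasper yes -> prepared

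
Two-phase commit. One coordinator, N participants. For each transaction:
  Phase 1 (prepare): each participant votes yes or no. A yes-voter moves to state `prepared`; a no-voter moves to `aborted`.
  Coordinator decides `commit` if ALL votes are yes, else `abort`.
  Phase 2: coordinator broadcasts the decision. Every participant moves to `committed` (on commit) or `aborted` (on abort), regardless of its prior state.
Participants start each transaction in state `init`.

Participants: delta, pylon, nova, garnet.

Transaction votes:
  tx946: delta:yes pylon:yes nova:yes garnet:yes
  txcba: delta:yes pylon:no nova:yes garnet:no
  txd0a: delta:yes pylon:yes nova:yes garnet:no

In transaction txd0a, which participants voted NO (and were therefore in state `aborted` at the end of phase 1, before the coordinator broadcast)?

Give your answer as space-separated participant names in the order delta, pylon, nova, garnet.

Answer: garnet

Derivation:
Txn txd0a phase 1: delta yes -> prepared; pylon yes -> prepared; nova yes -> prepared; garnet no -> aborted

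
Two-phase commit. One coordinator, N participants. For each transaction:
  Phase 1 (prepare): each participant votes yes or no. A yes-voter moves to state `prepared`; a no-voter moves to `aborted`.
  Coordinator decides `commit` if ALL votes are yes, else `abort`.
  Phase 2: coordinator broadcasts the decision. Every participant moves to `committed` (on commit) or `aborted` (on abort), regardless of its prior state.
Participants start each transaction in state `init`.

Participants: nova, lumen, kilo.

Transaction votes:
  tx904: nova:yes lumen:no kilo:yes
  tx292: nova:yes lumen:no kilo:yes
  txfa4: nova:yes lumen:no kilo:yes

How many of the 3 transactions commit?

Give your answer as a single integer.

tx904: no from lumen -> abort (commits=0)
tx292: no from lumen -> abort (commits=0)
txfa4: no from lumen -> abort (commits=0)

Answer: 0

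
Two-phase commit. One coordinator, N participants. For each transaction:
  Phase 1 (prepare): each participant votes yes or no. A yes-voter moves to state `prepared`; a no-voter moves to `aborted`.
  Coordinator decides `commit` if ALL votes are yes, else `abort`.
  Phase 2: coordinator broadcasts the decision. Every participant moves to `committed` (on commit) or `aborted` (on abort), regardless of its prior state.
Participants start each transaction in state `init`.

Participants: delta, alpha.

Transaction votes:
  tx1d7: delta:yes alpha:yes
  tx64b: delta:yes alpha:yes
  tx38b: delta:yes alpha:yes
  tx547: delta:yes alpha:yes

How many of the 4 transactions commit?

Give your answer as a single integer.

tx1d7: all yes -> commit (commits=1)
tx64b: all yes -> commit (commits=2)
tx38b: all yes -> commit (commits=3)
tx547: all yes -> commit (commits=4)

Answer: 4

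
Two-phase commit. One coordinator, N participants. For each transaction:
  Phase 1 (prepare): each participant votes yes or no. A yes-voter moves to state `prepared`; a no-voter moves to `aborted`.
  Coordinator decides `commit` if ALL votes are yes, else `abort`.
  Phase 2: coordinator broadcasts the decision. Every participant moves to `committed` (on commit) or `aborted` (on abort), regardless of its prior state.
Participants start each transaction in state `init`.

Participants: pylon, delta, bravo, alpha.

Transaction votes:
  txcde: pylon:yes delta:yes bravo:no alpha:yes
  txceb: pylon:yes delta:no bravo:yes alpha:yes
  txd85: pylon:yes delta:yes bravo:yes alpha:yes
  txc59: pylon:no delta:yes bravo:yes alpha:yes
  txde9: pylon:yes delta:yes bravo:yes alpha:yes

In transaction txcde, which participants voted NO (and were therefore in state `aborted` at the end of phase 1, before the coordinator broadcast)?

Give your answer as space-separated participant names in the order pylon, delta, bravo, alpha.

Txn txcde phase 1: pylon yes -> prepared; delta yes -> prepared; bravo no -> aborted; alpha yes -> prepared

Answer: bravo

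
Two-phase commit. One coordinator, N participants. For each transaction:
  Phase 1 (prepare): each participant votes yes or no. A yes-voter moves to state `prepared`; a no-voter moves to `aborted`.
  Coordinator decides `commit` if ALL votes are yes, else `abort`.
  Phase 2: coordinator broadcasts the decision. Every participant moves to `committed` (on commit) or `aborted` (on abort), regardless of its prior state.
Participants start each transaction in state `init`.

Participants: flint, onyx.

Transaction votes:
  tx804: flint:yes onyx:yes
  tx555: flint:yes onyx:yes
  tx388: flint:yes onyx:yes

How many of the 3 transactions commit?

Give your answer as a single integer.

Answer: 3

Derivation:
tx804: all yes -> commit (commits=1)
tx555: all yes -> commit (commits=2)
tx388: all yes -> commit (commits=3)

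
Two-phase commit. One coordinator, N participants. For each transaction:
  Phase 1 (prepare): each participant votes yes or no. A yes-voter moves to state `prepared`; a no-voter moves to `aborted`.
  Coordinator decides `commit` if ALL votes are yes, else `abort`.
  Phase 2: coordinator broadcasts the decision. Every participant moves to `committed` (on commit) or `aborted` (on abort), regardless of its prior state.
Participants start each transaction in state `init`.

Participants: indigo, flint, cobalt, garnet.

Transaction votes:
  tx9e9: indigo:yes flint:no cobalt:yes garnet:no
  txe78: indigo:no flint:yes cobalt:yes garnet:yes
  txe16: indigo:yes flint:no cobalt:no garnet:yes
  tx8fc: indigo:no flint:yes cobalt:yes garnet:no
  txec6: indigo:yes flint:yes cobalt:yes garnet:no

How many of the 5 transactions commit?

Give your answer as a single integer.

Answer: 0

Derivation:
tx9e9: no from flint, garnet -> abort (commits=0)
txe78: no from indigo -> abort (commits=0)
txe16: no from flint, cobalt -> abort (commits=0)
tx8fc: no from indigo, garnet -> abort (commits=0)
txec6: no from garnet -> abort (commits=0)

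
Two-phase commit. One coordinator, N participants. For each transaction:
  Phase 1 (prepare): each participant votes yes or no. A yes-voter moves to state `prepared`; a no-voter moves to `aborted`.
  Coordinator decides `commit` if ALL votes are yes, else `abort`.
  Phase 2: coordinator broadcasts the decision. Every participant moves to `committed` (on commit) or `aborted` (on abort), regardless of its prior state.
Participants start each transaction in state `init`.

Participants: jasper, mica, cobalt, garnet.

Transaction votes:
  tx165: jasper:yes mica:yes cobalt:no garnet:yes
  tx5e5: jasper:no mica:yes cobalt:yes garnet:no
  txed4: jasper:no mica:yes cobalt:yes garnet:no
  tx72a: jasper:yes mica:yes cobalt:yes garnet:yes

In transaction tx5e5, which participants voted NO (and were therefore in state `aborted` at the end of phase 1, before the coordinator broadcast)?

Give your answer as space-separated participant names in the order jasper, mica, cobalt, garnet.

Txn tx5e5 phase 1: jasper no -> aborted; mica yes -> prepared; cobalt yes -> prepared; garnet no -> aborted

Answer: jasper garnet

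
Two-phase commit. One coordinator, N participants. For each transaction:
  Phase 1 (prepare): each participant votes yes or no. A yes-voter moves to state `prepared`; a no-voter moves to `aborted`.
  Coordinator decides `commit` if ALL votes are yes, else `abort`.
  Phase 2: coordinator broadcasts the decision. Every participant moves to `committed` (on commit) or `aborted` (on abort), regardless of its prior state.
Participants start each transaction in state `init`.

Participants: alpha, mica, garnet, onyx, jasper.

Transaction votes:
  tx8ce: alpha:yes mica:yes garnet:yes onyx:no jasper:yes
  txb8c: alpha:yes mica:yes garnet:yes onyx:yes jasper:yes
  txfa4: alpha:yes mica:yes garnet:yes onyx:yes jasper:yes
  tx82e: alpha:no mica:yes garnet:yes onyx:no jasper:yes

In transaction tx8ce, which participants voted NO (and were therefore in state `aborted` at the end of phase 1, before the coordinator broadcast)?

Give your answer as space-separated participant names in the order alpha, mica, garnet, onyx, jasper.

Answer: onyx

Derivation:
Txn tx8ce phase 1: alpha yes -> prepared; mica yes -> prepared; garnet yes -> prepared; onyx no -> aborted; jasper yes -> prepared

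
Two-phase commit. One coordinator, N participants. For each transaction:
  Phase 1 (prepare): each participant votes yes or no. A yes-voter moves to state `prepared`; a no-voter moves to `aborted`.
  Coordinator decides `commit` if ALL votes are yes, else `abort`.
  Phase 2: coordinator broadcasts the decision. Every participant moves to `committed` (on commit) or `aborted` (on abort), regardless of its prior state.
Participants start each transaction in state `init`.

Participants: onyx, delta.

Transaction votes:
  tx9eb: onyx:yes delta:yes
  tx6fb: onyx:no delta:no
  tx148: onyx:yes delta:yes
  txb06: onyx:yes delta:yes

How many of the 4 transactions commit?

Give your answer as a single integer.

Answer: 3

Derivation:
tx9eb: all yes -> commit (commits=1)
tx6fb: no from onyx, delta -> abort (commits=1)
tx148: all yes -> commit (commits=2)
txb06: all yes -> commit (commits=3)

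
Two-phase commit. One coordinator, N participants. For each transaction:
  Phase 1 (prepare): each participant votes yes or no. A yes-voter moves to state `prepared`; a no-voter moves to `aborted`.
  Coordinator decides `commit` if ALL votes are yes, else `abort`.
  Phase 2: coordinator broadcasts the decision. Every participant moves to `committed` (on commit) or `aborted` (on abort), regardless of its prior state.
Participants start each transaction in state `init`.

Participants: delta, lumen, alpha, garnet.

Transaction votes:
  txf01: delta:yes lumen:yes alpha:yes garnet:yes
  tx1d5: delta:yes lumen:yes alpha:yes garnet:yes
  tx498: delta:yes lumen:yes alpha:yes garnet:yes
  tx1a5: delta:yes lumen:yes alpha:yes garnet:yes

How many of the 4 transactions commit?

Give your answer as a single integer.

Answer: 4

Derivation:
txf01: all yes -> commit (commits=1)
tx1d5: all yes -> commit (commits=2)
tx498: all yes -> commit (commits=3)
tx1a5: all yes -> commit (commits=4)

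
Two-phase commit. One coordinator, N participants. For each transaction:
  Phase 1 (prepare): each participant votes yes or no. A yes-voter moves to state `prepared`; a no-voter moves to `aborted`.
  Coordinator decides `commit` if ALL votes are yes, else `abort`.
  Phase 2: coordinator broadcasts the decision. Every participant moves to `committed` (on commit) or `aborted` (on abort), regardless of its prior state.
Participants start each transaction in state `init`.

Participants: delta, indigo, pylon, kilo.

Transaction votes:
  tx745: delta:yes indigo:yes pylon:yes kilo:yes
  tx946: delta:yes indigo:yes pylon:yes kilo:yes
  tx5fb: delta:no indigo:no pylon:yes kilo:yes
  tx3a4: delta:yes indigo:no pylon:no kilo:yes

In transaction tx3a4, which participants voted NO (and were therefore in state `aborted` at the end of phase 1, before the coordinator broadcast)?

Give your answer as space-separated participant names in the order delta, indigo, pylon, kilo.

Answer: indigo pylon

Derivation:
Txn tx3a4 phase 1: delta yes -> prepared; indigo no -> aborted; pylon no -> aborted; kilo yes -> prepared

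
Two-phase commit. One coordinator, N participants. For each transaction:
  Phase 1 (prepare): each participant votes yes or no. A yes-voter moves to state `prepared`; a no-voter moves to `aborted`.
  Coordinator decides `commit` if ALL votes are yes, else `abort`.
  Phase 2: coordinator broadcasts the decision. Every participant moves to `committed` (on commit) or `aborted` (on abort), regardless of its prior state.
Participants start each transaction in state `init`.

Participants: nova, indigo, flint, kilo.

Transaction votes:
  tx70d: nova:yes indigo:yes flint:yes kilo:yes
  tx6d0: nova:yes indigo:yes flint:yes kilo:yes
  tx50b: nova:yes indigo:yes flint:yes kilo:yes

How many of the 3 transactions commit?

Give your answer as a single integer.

Answer: 3

Derivation:
tx70d: all yes -> commit (commits=1)
tx6d0: all yes -> commit (commits=2)
tx50b: all yes -> commit (commits=3)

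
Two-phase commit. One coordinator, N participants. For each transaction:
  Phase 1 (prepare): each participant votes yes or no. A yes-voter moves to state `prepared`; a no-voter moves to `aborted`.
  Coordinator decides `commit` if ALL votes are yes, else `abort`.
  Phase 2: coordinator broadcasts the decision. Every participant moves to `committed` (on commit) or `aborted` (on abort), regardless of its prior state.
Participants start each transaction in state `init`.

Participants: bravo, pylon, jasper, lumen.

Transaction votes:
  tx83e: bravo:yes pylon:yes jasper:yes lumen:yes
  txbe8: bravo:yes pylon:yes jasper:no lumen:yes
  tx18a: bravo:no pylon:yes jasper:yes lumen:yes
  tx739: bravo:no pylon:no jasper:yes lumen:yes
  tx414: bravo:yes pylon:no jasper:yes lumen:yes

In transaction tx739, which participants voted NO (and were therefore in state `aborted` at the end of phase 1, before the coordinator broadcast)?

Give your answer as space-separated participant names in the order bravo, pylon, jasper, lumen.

Answer: bravo pylon

Derivation:
Txn tx739 phase 1: bravo no -> aborted; pylon no -> aborted; jasper yes -> prepared; lumen yes -> prepared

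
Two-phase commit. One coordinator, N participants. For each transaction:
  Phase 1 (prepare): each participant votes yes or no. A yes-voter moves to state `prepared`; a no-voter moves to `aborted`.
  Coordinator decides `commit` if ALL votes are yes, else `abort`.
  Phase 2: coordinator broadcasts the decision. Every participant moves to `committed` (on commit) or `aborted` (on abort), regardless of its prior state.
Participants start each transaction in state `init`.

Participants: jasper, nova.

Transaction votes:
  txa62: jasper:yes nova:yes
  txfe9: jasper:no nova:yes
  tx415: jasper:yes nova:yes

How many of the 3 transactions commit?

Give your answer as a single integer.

Answer: 2

Derivation:
txa62: all yes -> commit (commits=1)
txfe9: no from jasper -> abort (commits=1)
tx415: all yes -> commit (commits=2)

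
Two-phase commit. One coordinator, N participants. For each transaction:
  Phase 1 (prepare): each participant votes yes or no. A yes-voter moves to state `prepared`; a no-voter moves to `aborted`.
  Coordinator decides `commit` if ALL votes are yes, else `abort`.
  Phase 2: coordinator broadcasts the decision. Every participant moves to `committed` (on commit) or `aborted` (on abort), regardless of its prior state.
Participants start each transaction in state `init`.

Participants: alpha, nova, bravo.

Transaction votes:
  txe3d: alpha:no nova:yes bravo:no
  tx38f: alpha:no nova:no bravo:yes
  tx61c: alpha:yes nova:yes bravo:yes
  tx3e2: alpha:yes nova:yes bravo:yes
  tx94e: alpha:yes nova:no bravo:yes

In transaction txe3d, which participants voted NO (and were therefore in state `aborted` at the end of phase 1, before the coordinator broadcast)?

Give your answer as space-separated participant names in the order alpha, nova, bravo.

Txn txe3d phase 1: alpha no -> aborted; nova yes -> prepared; bravo no -> aborted

Answer: alpha bravo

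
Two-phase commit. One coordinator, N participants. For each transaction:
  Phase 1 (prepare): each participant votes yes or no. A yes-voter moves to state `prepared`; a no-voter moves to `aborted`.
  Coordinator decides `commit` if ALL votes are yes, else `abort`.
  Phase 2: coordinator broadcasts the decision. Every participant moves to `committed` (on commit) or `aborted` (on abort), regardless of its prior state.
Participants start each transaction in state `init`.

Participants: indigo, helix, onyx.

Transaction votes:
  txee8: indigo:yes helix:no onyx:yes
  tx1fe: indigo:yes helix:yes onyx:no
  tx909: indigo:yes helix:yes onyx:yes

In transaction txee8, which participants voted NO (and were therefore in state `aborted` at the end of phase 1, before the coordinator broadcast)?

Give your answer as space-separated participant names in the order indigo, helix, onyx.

Txn txee8 phase 1: indigo yes -> prepared; helix no -> aborted; onyx yes -> prepared

Answer: helix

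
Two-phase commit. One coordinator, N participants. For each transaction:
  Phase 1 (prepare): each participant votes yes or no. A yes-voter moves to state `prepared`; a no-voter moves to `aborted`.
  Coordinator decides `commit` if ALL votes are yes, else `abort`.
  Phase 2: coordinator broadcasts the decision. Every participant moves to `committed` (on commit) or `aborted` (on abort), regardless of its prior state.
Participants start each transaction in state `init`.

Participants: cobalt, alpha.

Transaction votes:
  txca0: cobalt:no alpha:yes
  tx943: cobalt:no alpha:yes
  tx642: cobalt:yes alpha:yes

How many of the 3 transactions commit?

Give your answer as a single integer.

Answer: 1

Derivation:
txca0: no from cobalt -> abort (commits=0)
tx943: no from cobalt -> abort (commits=0)
tx642: all yes -> commit (commits=1)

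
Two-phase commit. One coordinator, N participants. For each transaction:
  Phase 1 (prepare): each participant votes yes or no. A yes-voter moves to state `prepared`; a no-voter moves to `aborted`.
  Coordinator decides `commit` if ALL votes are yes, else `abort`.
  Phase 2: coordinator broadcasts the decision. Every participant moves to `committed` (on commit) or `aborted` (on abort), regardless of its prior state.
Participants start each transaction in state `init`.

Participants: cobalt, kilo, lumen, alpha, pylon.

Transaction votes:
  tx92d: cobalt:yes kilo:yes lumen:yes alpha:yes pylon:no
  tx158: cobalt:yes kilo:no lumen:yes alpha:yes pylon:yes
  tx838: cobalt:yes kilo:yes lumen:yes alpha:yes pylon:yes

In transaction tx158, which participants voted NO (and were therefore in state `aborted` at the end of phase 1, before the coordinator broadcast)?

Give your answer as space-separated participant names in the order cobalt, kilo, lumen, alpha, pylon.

Answer: kilo

Derivation:
Txn tx158 phase 1: cobalt yes -> prepared; kilo no -> aborted; lumen yes -> prepared; alpha yes -> prepared; pylon yes -> prepared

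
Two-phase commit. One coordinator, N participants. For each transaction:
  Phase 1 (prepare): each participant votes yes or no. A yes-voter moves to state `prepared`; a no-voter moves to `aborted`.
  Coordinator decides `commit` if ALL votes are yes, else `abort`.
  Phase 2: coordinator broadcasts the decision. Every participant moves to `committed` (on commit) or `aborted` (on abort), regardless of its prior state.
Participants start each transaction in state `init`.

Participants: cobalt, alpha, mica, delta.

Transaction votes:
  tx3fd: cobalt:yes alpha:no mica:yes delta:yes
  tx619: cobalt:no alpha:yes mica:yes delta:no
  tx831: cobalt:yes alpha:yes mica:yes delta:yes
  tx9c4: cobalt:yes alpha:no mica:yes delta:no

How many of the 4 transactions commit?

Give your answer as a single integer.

tx3fd: no from alpha -> abort (commits=0)
tx619: no from cobalt, delta -> abort (commits=0)
tx831: all yes -> commit (commits=1)
tx9c4: no from alpha, delta -> abort (commits=1)

Answer: 1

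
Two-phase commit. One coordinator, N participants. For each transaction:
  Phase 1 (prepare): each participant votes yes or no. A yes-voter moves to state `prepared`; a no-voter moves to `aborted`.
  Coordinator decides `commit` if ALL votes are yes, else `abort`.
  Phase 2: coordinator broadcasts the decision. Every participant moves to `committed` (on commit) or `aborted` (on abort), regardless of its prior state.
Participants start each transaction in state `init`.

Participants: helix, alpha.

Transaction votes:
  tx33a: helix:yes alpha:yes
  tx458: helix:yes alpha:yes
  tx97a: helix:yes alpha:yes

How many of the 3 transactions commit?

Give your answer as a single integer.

Answer: 3

Derivation:
tx33a: all yes -> commit (commits=1)
tx458: all yes -> commit (commits=2)
tx97a: all yes -> commit (commits=3)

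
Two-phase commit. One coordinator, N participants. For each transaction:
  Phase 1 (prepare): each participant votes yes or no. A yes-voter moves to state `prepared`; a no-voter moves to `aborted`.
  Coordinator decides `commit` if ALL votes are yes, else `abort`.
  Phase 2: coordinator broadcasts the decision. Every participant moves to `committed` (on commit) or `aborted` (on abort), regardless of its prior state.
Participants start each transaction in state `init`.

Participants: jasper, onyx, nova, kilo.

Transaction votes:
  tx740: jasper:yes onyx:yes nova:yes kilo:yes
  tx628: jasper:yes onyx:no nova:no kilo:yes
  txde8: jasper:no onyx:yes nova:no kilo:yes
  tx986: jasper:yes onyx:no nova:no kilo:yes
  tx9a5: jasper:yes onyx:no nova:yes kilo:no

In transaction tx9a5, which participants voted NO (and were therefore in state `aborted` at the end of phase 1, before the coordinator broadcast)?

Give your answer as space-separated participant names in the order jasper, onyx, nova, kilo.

Answer: onyx kilo

Derivation:
Txn tx9a5 phase 1: jasper yes -> prepared; onyx no -> aborted; nova yes -> prepared; kilo no -> aborted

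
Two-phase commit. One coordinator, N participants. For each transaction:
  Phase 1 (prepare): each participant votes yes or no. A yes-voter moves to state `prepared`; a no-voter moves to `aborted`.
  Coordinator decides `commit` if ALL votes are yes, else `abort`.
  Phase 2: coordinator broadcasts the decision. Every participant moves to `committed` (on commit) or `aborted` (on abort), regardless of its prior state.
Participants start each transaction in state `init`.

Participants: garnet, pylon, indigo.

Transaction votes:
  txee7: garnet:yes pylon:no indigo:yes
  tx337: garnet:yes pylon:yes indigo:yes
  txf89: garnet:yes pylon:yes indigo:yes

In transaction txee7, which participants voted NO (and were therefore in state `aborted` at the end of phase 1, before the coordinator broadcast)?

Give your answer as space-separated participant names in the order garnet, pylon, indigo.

Txn txee7 phase 1: garnet yes -> prepared; pylon no -> aborted; indigo yes -> prepared

Answer: pylon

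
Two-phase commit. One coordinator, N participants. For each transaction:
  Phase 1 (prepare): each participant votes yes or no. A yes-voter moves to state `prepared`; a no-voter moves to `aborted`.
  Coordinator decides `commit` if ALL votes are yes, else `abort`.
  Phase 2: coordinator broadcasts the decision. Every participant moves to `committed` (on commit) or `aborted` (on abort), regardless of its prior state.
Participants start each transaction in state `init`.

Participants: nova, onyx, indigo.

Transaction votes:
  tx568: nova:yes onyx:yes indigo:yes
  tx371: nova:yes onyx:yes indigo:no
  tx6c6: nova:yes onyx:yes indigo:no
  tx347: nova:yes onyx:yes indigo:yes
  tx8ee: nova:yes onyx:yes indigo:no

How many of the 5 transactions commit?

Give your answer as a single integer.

tx568: all yes -> commit (commits=1)
tx371: no from indigo -> abort (commits=1)
tx6c6: no from indigo -> abort (commits=1)
tx347: all yes -> commit (commits=2)
tx8ee: no from indigo -> abort (commits=2)

Answer: 2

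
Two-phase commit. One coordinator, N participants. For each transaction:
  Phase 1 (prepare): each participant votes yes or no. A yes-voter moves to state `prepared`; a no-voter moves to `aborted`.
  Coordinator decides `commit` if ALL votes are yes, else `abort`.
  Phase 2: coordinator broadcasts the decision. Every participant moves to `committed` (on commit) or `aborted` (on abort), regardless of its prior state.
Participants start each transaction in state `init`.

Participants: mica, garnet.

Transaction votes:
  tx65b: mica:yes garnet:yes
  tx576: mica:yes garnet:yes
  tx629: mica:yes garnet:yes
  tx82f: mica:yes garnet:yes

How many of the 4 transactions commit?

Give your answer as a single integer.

Answer: 4

Derivation:
tx65b: all yes -> commit (commits=1)
tx576: all yes -> commit (commits=2)
tx629: all yes -> commit (commits=3)
tx82f: all yes -> commit (commits=4)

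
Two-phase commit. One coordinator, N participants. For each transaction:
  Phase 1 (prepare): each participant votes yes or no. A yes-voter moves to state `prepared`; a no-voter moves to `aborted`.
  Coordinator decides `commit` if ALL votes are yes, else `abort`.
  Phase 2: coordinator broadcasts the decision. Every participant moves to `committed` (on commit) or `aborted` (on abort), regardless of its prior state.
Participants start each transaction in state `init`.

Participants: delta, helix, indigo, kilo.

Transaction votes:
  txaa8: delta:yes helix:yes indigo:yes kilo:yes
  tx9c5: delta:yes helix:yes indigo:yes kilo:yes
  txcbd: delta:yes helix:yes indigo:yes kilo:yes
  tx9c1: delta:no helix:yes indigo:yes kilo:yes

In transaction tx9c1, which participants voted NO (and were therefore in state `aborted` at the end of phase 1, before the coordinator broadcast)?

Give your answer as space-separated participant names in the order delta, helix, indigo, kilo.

Answer: delta

Derivation:
Txn tx9c1 phase 1: delta no -> aborted; helix yes -> prepared; indigo yes -> prepared; kilo yes -> prepared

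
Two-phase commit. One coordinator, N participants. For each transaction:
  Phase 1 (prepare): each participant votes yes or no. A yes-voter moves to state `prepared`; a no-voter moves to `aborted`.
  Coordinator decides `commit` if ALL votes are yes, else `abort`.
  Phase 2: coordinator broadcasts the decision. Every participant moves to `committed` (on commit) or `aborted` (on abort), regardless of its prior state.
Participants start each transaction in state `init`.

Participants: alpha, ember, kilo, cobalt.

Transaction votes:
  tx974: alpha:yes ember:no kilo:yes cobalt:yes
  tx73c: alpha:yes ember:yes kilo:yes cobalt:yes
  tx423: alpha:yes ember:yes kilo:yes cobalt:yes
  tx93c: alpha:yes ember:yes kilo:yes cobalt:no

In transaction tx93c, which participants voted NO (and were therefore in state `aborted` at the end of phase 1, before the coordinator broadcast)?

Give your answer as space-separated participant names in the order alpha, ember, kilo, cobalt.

Answer: cobalt

Derivation:
Txn tx93c phase 1: alpha yes -> prepared; ember yes -> prepared; kilo yes -> prepared; cobalt no -> aborted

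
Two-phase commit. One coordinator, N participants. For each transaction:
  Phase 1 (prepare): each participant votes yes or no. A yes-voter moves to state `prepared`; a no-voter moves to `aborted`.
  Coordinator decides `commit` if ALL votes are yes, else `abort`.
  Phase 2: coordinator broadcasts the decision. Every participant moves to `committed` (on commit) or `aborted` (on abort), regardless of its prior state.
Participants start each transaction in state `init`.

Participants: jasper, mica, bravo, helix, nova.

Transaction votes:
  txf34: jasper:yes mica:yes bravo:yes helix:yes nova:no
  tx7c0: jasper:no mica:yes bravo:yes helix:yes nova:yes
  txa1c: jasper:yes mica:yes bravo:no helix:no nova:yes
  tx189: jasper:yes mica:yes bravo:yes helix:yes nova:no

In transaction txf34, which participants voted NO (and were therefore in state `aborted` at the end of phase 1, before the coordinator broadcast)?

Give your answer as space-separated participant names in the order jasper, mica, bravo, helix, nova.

Answer: nova

Derivation:
Txn txf34 phase 1: jasper yes -> prepared; mica yes -> prepared; bravo yes -> prepared; helix yes -> prepared; nova no -> aborted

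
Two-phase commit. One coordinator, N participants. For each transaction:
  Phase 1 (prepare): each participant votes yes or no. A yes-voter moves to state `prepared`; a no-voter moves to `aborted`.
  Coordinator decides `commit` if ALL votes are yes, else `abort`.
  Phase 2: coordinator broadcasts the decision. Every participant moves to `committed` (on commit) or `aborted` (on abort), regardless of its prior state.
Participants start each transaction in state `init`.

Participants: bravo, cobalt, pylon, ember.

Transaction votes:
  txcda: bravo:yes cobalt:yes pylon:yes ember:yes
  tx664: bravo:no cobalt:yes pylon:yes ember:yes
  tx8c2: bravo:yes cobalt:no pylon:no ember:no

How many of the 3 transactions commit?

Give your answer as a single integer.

Answer: 1

Derivation:
txcda: all yes -> commit (commits=1)
tx664: no from bravo -> abort (commits=1)
tx8c2: no from cobalt, pylon, ember -> abort (commits=1)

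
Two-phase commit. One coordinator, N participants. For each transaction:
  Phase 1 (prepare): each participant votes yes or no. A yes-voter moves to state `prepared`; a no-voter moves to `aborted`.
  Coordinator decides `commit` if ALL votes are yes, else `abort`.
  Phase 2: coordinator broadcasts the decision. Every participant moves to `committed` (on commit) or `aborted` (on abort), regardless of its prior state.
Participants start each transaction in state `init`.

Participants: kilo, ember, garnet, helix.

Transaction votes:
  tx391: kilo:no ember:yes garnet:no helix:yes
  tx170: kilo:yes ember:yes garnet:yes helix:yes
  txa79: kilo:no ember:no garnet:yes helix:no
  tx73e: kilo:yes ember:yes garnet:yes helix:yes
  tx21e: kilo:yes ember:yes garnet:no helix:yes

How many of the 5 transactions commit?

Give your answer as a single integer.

tx391: no from kilo, garnet -> abort (commits=0)
tx170: all yes -> commit (commits=1)
txa79: no from kilo, ember, helix -> abort (commits=1)
tx73e: all yes -> commit (commits=2)
tx21e: no from garnet -> abort (commits=2)

Answer: 2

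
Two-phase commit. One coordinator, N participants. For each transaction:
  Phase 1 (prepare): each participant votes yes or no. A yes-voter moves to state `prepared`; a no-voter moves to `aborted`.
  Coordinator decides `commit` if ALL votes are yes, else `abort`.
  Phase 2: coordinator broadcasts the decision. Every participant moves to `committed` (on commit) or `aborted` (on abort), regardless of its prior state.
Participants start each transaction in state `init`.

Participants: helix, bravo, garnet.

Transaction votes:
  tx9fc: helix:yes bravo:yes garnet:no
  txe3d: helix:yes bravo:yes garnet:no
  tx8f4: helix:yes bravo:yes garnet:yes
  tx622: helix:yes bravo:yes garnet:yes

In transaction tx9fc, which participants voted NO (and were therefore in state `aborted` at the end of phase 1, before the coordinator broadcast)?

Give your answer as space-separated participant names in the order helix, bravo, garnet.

Txn tx9fc phase 1: helix yes -> prepared; bravo yes -> prepared; garnet no -> aborted

Answer: garnet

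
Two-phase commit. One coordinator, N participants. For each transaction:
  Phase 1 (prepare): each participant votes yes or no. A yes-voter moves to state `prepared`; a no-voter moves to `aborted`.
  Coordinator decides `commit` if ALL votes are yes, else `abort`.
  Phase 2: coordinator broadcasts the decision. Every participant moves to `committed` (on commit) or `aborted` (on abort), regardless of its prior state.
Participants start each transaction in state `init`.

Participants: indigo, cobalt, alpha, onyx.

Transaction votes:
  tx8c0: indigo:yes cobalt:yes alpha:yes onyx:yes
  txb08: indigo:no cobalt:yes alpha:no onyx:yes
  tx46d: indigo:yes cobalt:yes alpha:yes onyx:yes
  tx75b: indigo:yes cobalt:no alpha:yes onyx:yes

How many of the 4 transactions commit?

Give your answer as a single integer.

tx8c0: all yes -> commit (commits=1)
txb08: no from indigo, alpha -> abort (commits=1)
tx46d: all yes -> commit (commits=2)
tx75b: no from cobalt -> abort (commits=2)

Answer: 2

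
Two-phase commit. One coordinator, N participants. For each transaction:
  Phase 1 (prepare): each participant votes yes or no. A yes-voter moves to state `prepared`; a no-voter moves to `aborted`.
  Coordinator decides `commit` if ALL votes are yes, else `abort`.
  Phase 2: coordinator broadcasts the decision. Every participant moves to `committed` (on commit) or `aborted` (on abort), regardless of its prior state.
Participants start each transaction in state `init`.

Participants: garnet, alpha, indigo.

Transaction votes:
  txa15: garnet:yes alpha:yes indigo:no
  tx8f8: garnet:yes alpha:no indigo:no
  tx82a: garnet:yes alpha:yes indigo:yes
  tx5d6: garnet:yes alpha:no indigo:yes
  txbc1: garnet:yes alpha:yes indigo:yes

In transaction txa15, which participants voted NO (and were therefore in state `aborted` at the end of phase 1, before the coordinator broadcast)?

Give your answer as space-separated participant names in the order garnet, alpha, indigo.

Answer: indigo

Derivation:
Txn txa15 phase 1: garnet yes -> prepared; alpha yes -> prepared; indigo no -> aborted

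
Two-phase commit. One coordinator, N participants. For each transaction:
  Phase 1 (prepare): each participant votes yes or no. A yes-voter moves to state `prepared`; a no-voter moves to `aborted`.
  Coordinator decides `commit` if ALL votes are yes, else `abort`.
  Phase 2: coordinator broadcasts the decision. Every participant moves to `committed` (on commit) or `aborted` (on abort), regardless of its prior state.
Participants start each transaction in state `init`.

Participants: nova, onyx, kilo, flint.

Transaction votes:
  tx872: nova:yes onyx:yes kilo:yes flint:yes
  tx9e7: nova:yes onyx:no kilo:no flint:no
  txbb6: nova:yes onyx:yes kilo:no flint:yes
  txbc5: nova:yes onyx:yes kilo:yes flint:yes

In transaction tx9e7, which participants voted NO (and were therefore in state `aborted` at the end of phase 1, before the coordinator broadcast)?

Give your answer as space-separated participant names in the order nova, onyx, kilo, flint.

Txn tx9e7 phase 1: nova yes -> prepared; onyx no -> aborted; kilo no -> aborted; flint no -> aborted

Answer: onyx kilo flint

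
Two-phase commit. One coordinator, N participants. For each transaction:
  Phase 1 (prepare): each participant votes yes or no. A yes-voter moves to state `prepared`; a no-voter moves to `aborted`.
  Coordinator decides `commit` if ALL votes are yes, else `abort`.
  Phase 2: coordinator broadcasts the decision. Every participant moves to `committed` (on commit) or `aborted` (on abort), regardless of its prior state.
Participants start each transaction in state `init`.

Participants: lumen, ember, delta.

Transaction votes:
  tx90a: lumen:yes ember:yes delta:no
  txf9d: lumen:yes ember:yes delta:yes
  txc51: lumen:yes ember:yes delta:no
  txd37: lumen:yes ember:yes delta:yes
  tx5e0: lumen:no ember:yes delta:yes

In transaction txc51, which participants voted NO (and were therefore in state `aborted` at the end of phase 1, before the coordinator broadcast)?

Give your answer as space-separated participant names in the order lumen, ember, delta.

Answer: delta

Derivation:
Txn txc51 phase 1: lumen yes -> prepared; ember yes -> prepared; delta no -> aborted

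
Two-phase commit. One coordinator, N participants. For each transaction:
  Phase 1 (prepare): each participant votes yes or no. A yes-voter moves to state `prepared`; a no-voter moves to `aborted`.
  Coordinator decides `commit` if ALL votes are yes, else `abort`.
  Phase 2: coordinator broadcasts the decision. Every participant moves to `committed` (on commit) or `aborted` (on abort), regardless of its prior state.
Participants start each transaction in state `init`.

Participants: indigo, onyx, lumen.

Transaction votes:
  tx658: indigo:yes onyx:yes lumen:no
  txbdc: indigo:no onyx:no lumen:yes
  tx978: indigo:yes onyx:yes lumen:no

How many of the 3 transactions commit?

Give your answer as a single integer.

tx658: no from lumen -> abort (commits=0)
txbdc: no from indigo, onyx -> abort (commits=0)
tx978: no from lumen -> abort (commits=0)

Answer: 0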